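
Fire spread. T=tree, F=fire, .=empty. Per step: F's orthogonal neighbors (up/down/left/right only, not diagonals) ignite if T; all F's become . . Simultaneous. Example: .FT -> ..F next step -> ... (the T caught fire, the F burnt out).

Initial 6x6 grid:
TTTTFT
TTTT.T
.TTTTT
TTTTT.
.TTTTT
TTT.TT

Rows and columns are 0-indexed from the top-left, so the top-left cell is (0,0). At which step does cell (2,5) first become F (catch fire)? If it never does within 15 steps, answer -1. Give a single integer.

Step 1: cell (2,5)='T' (+2 fires, +1 burnt)
Step 2: cell (2,5)='T' (+3 fires, +2 burnt)
Step 3: cell (2,5)='F' (+4 fires, +3 burnt)
  -> target ignites at step 3
Step 4: cell (2,5)='.' (+5 fires, +4 burnt)
Step 5: cell (2,5)='.' (+5 fires, +5 burnt)
Step 6: cell (2,5)='.' (+3 fires, +5 burnt)
Step 7: cell (2,5)='.' (+5 fires, +3 burnt)
Step 8: cell (2,5)='.' (+2 fires, +5 burnt)
Step 9: cell (2,5)='.' (+1 fires, +2 burnt)
Step 10: cell (2,5)='.' (+0 fires, +1 burnt)
  fire out at step 10

3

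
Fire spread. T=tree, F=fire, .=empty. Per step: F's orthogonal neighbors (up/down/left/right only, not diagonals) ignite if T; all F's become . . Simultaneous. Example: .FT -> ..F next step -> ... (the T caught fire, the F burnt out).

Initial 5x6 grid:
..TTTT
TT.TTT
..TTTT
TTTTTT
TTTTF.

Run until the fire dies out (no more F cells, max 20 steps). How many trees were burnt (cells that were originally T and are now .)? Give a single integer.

Step 1: +2 fires, +1 burnt (F count now 2)
Step 2: +4 fires, +2 burnt (F count now 4)
Step 3: +5 fires, +4 burnt (F count now 5)
Step 4: +6 fires, +5 burnt (F count now 6)
Step 5: +3 fires, +6 burnt (F count now 3)
Step 6: +1 fires, +3 burnt (F count now 1)
Step 7: +0 fires, +1 burnt (F count now 0)
Fire out after step 7
Initially T: 23, now '.': 28
Total burnt (originally-T cells now '.'): 21

Answer: 21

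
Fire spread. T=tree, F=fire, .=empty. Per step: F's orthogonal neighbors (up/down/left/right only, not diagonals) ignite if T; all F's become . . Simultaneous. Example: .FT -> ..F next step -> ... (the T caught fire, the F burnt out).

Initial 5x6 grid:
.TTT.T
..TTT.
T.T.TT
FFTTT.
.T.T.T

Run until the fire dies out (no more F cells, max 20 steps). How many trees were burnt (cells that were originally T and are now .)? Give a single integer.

Answer: 15

Derivation:
Step 1: +3 fires, +2 burnt (F count now 3)
Step 2: +2 fires, +3 burnt (F count now 2)
Step 3: +3 fires, +2 burnt (F count now 3)
Step 4: +3 fires, +3 burnt (F count now 3)
Step 5: +4 fires, +3 burnt (F count now 4)
Step 6: +0 fires, +4 burnt (F count now 0)
Fire out after step 6
Initially T: 17, now '.': 28
Total burnt (originally-T cells now '.'): 15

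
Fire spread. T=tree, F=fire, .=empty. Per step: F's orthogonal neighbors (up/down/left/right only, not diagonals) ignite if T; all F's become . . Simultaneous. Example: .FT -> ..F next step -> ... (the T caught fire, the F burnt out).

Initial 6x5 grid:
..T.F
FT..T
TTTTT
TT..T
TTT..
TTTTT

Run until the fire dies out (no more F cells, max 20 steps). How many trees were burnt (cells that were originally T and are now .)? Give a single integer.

Answer: 18

Derivation:
Step 1: +3 fires, +2 burnt (F count now 3)
Step 2: +3 fires, +3 burnt (F count now 3)
Step 3: +5 fires, +3 burnt (F count now 5)
Step 4: +2 fires, +5 burnt (F count now 2)
Step 5: +2 fires, +2 burnt (F count now 2)
Step 6: +1 fires, +2 burnt (F count now 1)
Step 7: +1 fires, +1 burnt (F count now 1)
Step 8: +1 fires, +1 burnt (F count now 1)
Step 9: +0 fires, +1 burnt (F count now 0)
Fire out after step 9
Initially T: 19, now '.': 29
Total burnt (originally-T cells now '.'): 18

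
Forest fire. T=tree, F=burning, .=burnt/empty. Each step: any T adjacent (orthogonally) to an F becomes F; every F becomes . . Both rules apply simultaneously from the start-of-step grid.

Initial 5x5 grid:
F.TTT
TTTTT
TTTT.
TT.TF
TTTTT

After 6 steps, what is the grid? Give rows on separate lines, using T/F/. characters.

Step 1: 3 trees catch fire, 2 burn out
  ..TTT
  FTTTT
  TTTT.
  TT.F.
  TTTTF
Step 2: 4 trees catch fire, 3 burn out
  ..TTT
  .FTTT
  FTTF.
  TT...
  TTTF.
Step 3: 6 trees catch fire, 4 burn out
  ..TTT
  ..FFT
  .FF..
  FT...
  TTF..
Step 4: 6 trees catch fire, 6 burn out
  ..FFT
  ....F
  .....
  .F...
  FF...
Step 5: 1 trees catch fire, 6 burn out
  ....F
  .....
  .....
  .....
  .....
Step 6: 0 trees catch fire, 1 burn out
  .....
  .....
  .....
  .....
  .....

.....
.....
.....
.....
.....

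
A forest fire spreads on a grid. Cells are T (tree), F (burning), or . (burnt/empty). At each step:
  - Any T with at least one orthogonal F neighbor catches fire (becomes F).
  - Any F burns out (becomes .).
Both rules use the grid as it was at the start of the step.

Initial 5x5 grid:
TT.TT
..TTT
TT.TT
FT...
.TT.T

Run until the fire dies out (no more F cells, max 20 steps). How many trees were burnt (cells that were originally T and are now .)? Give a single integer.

Answer: 5

Derivation:
Step 1: +2 fires, +1 burnt (F count now 2)
Step 2: +2 fires, +2 burnt (F count now 2)
Step 3: +1 fires, +2 burnt (F count now 1)
Step 4: +0 fires, +1 burnt (F count now 0)
Fire out after step 4
Initially T: 15, now '.': 15
Total burnt (originally-T cells now '.'): 5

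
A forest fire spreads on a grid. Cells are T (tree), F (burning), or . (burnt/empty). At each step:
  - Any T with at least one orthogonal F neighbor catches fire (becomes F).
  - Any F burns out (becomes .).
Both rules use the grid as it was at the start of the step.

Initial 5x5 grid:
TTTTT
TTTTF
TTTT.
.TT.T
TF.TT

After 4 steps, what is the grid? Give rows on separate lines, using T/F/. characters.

Step 1: 4 trees catch fire, 2 burn out
  TTTTF
  TTTF.
  TTTT.
  .FT.T
  F..TT
Step 2: 5 trees catch fire, 4 burn out
  TTTF.
  TTF..
  TFTF.
  ..F.T
  ...TT
Step 3: 4 trees catch fire, 5 burn out
  TTF..
  TF...
  F.F..
  ....T
  ...TT
Step 4: 2 trees catch fire, 4 burn out
  TF...
  F....
  .....
  ....T
  ...TT

TF...
F....
.....
....T
...TT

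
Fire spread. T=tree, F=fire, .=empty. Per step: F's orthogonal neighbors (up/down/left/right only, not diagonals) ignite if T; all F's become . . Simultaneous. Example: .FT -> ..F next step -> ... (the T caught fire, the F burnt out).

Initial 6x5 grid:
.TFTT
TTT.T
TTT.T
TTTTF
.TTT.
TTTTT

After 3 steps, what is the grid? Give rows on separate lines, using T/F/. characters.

Step 1: 5 trees catch fire, 2 burn out
  .F.FT
  TTF.T
  TTT.F
  TTTF.
  .TTT.
  TTTTT
Step 2: 6 trees catch fire, 5 burn out
  ....F
  TF..F
  TTF..
  TTF..
  .TTF.
  TTTTT
Step 3: 5 trees catch fire, 6 burn out
  .....
  F....
  TF...
  TF...
  .TF..
  TTTFT

.....
F....
TF...
TF...
.TF..
TTTFT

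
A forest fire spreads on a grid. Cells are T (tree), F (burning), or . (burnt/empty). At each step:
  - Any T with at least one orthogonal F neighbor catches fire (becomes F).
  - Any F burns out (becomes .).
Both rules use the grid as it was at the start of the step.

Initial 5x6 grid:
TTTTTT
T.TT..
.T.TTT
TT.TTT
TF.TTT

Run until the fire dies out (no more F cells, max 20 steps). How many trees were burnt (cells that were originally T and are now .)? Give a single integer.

Answer: 4

Derivation:
Step 1: +2 fires, +1 burnt (F count now 2)
Step 2: +2 fires, +2 burnt (F count now 2)
Step 3: +0 fires, +2 burnt (F count now 0)
Fire out after step 3
Initially T: 22, now '.': 12
Total burnt (originally-T cells now '.'): 4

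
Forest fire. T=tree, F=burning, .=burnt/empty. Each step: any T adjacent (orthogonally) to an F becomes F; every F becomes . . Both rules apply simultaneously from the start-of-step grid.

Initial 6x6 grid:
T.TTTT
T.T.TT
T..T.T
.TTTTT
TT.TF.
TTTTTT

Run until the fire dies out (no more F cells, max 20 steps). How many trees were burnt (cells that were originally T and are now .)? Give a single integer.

Answer: 23

Derivation:
Step 1: +3 fires, +1 burnt (F count now 3)
Step 2: +4 fires, +3 burnt (F count now 4)
Step 3: +4 fires, +4 burnt (F count now 4)
Step 4: +3 fires, +4 burnt (F count now 3)
Step 5: +4 fires, +3 burnt (F count now 4)
Step 6: +2 fires, +4 burnt (F count now 2)
Step 7: +1 fires, +2 burnt (F count now 1)
Step 8: +1 fires, +1 burnt (F count now 1)
Step 9: +1 fires, +1 burnt (F count now 1)
Step 10: +0 fires, +1 burnt (F count now 0)
Fire out after step 10
Initially T: 26, now '.': 33
Total burnt (originally-T cells now '.'): 23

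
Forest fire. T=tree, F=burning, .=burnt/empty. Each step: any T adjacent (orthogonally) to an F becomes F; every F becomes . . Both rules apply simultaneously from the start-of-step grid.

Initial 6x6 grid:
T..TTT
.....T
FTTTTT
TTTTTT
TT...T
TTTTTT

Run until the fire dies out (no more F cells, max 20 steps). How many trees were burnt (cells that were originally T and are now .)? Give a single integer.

Step 1: +2 fires, +1 burnt (F count now 2)
Step 2: +3 fires, +2 burnt (F count now 3)
Step 3: +4 fires, +3 burnt (F count now 4)
Step 4: +3 fires, +4 burnt (F count now 3)
Step 5: +3 fires, +3 burnt (F count now 3)
Step 6: +3 fires, +3 burnt (F count now 3)
Step 7: +3 fires, +3 burnt (F count now 3)
Step 8: +2 fires, +3 burnt (F count now 2)
Step 9: +1 fires, +2 burnt (F count now 1)
Step 10: +0 fires, +1 burnt (F count now 0)
Fire out after step 10
Initially T: 25, now '.': 35
Total burnt (originally-T cells now '.'): 24

Answer: 24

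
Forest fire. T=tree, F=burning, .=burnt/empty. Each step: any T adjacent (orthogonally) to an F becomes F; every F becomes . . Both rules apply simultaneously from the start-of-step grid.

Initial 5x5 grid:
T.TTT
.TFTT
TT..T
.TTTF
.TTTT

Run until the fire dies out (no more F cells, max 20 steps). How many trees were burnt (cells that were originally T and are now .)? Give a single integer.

Answer: 16

Derivation:
Step 1: +6 fires, +2 burnt (F count now 6)
Step 2: +5 fires, +6 burnt (F count now 5)
Step 3: +4 fires, +5 burnt (F count now 4)
Step 4: +1 fires, +4 burnt (F count now 1)
Step 5: +0 fires, +1 burnt (F count now 0)
Fire out after step 5
Initially T: 17, now '.': 24
Total burnt (originally-T cells now '.'): 16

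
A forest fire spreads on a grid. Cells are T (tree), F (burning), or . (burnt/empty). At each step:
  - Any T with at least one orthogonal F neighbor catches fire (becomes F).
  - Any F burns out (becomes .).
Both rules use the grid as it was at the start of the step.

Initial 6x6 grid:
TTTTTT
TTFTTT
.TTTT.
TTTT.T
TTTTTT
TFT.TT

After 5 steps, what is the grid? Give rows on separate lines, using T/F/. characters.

Step 1: 7 trees catch fire, 2 burn out
  TTFTTT
  TF.FTT
  .TFTT.
  TTTT.T
  TFTTTT
  F.F.TT
Step 2: 10 trees catch fire, 7 burn out
  TF.FTT
  F...FT
  .F.FT.
  TFFT.T
  F.FTTT
  ....TT
Step 3: 7 trees catch fire, 10 burn out
  F...FT
  .....F
  ....F.
  F..F.T
  ...FTT
  ....TT
Step 4: 2 trees catch fire, 7 burn out
  .....F
  ......
  ......
  .....T
  ....FT
  ....TT
Step 5: 2 trees catch fire, 2 burn out
  ......
  ......
  ......
  .....T
  .....F
  ....FT

......
......
......
.....T
.....F
....FT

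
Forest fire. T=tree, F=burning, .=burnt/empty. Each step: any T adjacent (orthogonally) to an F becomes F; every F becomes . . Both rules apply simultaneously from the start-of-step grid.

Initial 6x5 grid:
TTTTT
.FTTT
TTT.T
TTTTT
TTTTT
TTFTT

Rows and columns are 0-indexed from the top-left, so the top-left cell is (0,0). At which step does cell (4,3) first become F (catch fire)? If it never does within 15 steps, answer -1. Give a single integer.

Step 1: cell (4,3)='T' (+6 fires, +2 burnt)
Step 2: cell (4,3)='F' (+11 fires, +6 burnt)
  -> target ignites at step 2
Step 3: cell (4,3)='.' (+6 fires, +11 burnt)
Step 4: cell (4,3)='.' (+3 fires, +6 burnt)
Step 5: cell (4,3)='.' (+0 fires, +3 burnt)
  fire out at step 5

2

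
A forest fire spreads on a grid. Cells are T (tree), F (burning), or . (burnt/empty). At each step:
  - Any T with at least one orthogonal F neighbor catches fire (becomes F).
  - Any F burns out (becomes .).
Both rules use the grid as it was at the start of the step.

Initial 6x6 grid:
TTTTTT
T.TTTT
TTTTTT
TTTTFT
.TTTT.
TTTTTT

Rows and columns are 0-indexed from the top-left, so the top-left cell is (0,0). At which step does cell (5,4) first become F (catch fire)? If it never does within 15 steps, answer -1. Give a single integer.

Step 1: cell (5,4)='T' (+4 fires, +1 burnt)
Step 2: cell (5,4)='F' (+6 fires, +4 burnt)
  -> target ignites at step 2
Step 3: cell (5,4)='.' (+8 fires, +6 burnt)
Step 4: cell (5,4)='.' (+7 fires, +8 burnt)
Step 5: cell (5,4)='.' (+3 fires, +7 burnt)
Step 6: cell (5,4)='.' (+3 fires, +3 burnt)
Step 7: cell (5,4)='.' (+1 fires, +3 burnt)
Step 8: cell (5,4)='.' (+0 fires, +1 burnt)
  fire out at step 8

2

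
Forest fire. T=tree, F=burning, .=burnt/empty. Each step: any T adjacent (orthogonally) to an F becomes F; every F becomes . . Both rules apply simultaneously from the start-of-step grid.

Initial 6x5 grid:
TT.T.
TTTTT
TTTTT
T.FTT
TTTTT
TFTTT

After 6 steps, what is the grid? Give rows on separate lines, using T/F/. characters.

Step 1: 6 trees catch fire, 2 burn out
  TT.T.
  TTTTT
  TTFTT
  T..FT
  TFFTT
  F.FTT
Step 2: 7 trees catch fire, 6 burn out
  TT.T.
  TTFTT
  TF.FT
  T...F
  F..FT
  ...FT
Step 3: 7 trees catch fire, 7 burn out
  TT.T.
  TF.FT
  F...F
  F....
  ....F
  ....F
Step 4: 4 trees catch fire, 7 burn out
  TF.F.
  F...F
  .....
  .....
  .....
  .....
Step 5: 1 trees catch fire, 4 burn out
  F....
  .....
  .....
  .....
  .....
  .....
Step 6: 0 trees catch fire, 1 burn out
  .....
  .....
  .....
  .....
  .....
  .....

.....
.....
.....
.....
.....
.....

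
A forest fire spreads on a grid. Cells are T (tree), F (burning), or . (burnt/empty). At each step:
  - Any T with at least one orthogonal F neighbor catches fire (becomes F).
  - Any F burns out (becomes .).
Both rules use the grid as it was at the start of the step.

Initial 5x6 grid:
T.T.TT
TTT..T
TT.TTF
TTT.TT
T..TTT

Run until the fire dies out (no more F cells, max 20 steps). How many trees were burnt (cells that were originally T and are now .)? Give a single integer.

Answer: 10

Derivation:
Step 1: +3 fires, +1 burnt (F count now 3)
Step 2: +4 fires, +3 burnt (F count now 4)
Step 3: +2 fires, +4 burnt (F count now 2)
Step 4: +1 fires, +2 burnt (F count now 1)
Step 5: +0 fires, +1 burnt (F count now 0)
Fire out after step 5
Initially T: 21, now '.': 19
Total burnt (originally-T cells now '.'): 10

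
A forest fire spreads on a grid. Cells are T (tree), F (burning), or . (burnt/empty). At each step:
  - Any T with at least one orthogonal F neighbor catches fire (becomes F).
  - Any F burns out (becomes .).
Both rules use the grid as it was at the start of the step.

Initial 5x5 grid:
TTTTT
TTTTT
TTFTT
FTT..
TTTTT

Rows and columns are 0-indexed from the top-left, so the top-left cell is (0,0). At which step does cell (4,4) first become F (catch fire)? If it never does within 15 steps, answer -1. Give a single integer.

Step 1: cell (4,4)='T' (+7 fires, +2 burnt)
Step 2: cell (4,4)='T' (+7 fires, +7 burnt)
Step 3: cell (4,4)='T' (+5 fires, +7 burnt)
Step 4: cell (4,4)='F' (+2 fires, +5 burnt)
  -> target ignites at step 4
Step 5: cell (4,4)='.' (+0 fires, +2 burnt)
  fire out at step 5

4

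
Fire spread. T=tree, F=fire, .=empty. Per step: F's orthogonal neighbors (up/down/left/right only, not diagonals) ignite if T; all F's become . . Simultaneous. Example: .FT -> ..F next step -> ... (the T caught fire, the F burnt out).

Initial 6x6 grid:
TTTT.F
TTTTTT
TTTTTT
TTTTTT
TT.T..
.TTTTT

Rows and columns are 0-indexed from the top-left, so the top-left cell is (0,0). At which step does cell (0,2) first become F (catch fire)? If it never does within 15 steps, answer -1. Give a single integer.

Step 1: cell (0,2)='T' (+1 fires, +1 burnt)
Step 2: cell (0,2)='T' (+2 fires, +1 burnt)
Step 3: cell (0,2)='T' (+3 fires, +2 burnt)
Step 4: cell (0,2)='T' (+4 fires, +3 burnt)
Step 5: cell (0,2)='F' (+4 fires, +4 burnt)
  -> target ignites at step 5
Step 6: cell (0,2)='.' (+5 fires, +4 burnt)
Step 7: cell (0,2)='.' (+4 fires, +5 burnt)
Step 8: cell (0,2)='.' (+4 fires, +4 burnt)
Step 9: cell (0,2)='.' (+3 fires, +4 burnt)
Step 10: cell (0,2)='.' (+0 fires, +3 burnt)
  fire out at step 10

5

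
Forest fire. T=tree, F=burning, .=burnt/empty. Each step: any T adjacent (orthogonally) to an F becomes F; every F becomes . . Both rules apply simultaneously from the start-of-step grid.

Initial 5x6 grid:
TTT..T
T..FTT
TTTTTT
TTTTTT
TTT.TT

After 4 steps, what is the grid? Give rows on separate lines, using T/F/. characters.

Step 1: 2 trees catch fire, 1 burn out
  TTT..T
  T...FT
  TTTFTT
  TTTTTT
  TTT.TT
Step 2: 4 trees catch fire, 2 burn out
  TTT..T
  T....F
  TTF.FT
  TTTFTT
  TTT.TT
Step 3: 5 trees catch fire, 4 burn out
  TTT..F
  T.....
  TF...F
  TTF.FT
  TTT.TT
Step 4: 5 trees catch fire, 5 burn out
  TTT...
  T.....
  F.....
  TF...F
  TTF.FT

TTT...
T.....
F.....
TF...F
TTF.FT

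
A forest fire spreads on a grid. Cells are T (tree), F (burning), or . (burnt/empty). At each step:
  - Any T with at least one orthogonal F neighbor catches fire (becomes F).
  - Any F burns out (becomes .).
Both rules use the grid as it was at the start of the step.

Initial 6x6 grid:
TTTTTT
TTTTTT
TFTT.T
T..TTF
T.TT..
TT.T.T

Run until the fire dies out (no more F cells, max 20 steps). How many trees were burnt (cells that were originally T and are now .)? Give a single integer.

Answer: 25

Derivation:
Step 1: +5 fires, +2 burnt (F count now 5)
Step 2: +7 fires, +5 burnt (F count now 7)
Step 3: +7 fires, +7 burnt (F count now 7)
Step 4: +5 fires, +7 burnt (F count now 5)
Step 5: +1 fires, +5 burnt (F count now 1)
Step 6: +0 fires, +1 burnt (F count now 0)
Fire out after step 6
Initially T: 26, now '.': 35
Total burnt (originally-T cells now '.'): 25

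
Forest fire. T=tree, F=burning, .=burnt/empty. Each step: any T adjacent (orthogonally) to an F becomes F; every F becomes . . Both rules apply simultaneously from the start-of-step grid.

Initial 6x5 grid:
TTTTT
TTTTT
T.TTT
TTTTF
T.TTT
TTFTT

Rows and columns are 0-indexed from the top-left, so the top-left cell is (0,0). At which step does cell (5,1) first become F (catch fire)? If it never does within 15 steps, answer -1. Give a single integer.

Step 1: cell (5,1)='F' (+6 fires, +2 burnt)
  -> target ignites at step 1
Step 2: cell (5,1)='.' (+6 fires, +6 burnt)
Step 3: cell (5,1)='.' (+5 fires, +6 burnt)
Step 4: cell (5,1)='.' (+3 fires, +5 burnt)
Step 5: cell (5,1)='.' (+3 fires, +3 burnt)
Step 6: cell (5,1)='.' (+2 fires, +3 burnt)
Step 7: cell (5,1)='.' (+1 fires, +2 burnt)
Step 8: cell (5,1)='.' (+0 fires, +1 burnt)
  fire out at step 8

1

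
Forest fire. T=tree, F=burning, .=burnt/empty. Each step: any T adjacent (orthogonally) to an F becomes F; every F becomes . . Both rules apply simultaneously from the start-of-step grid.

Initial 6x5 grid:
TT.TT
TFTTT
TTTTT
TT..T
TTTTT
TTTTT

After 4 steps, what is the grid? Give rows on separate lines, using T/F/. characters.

Step 1: 4 trees catch fire, 1 burn out
  TF.TT
  F.FTT
  TFTTT
  TT..T
  TTTTT
  TTTTT
Step 2: 5 trees catch fire, 4 burn out
  F..TT
  ...FT
  F.FTT
  TF..T
  TTTTT
  TTTTT
Step 3: 5 trees catch fire, 5 burn out
  ...FT
  ....F
  ...FT
  F...T
  TFTTT
  TTTTT
Step 4: 5 trees catch fire, 5 burn out
  ....F
  .....
  ....F
  ....T
  F.FTT
  TFTTT

....F
.....
....F
....T
F.FTT
TFTTT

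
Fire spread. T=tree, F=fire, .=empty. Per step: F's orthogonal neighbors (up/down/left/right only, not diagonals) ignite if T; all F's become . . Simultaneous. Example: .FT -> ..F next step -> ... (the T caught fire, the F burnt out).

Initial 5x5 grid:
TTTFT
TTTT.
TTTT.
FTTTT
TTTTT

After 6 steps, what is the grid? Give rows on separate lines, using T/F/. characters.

Step 1: 6 trees catch fire, 2 burn out
  TTF.F
  TTTF.
  FTTT.
  .FTTT
  FTTTT
Step 2: 7 trees catch fire, 6 burn out
  TF...
  FTF..
  .FTF.
  ..FTT
  .FTTT
Step 3: 5 trees catch fire, 7 burn out
  F....
  .F...
  ..F..
  ...FT
  ..FTT
Step 4: 2 trees catch fire, 5 burn out
  .....
  .....
  .....
  ....F
  ...FT
Step 5: 1 trees catch fire, 2 burn out
  .....
  .....
  .....
  .....
  ....F
Step 6: 0 trees catch fire, 1 burn out
  .....
  .....
  .....
  .....
  .....

.....
.....
.....
.....
.....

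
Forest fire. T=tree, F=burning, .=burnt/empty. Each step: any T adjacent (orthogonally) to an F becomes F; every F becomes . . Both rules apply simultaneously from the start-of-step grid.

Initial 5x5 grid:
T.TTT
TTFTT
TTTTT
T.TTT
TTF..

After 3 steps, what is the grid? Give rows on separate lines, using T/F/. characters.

Step 1: 6 trees catch fire, 2 burn out
  T.FTT
  TF.FT
  TTFTT
  T.FTT
  TF...
Step 2: 7 trees catch fire, 6 burn out
  T..FT
  F...F
  TF.FT
  T..FT
  F....
Step 3: 6 trees catch fire, 7 burn out
  F...F
  .....
  F...F
  F...F
  .....

F...F
.....
F...F
F...F
.....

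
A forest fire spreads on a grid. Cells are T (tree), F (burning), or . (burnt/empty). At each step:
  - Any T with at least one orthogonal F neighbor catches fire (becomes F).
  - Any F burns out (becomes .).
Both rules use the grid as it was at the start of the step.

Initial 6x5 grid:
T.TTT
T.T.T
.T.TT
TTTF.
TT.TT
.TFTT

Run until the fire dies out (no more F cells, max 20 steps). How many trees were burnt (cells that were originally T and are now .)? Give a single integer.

Answer: 18

Derivation:
Step 1: +5 fires, +2 burnt (F count now 5)
Step 2: +5 fires, +5 burnt (F count now 5)
Step 3: +4 fires, +5 burnt (F count now 4)
Step 4: +1 fires, +4 burnt (F count now 1)
Step 5: +1 fires, +1 burnt (F count now 1)
Step 6: +1 fires, +1 burnt (F count now 1)
Step 7: +1 fires, +1 burnt (F count now 1)
Step 8: +0 fires, +1 burnt (F count now 0)
Fire out after step 8
Initially T: 20, now '.': 28
Total burnt (originally-T cells now '.'): 18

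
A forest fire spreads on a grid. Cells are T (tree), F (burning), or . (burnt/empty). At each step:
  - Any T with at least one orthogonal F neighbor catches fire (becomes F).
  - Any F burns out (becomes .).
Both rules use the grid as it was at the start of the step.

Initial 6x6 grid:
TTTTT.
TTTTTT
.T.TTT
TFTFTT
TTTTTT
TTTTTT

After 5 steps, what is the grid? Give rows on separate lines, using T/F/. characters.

Step 1: 7 trees catch fire, 2 burn out
  TTTTT.
  TTTTTT
  .F.FTT
  F.F.FT
  TFTFTT
  TTTTTT
Step 2: 9 trees catch fire, 7 burn out
  TTTTT.
  TFTFTT
  ....FT
  .....F
  F.F.FT
  TFTFTT
Step 3: 10 trees catch fire, 9 burn out
  TFTFT.
  F.F.FT
  .....F
  ......
  .....F
  F.F.FT
Step 4: 5 trees catch fire, 10 burn out
  F.F.F.
  .....F
  ......
  ......
  ......
  .....F
Step 5: 0 trees catch fire, 5 burn out
  ......
  ......
  ......
  ......
  ......
  ......

......
......
......
......
......
......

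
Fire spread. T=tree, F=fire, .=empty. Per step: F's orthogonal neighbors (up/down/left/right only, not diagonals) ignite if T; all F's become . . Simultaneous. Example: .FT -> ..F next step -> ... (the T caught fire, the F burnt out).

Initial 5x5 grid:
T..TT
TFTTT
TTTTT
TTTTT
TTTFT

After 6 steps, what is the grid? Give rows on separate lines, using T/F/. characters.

Step 1: 6 trees catch fire, 2 burn out
  T..TT
  F.FTT
  TFTTT
  TTTFT
  TTF.F
Step 2: 9 trees catch fire, 6 burn out
  F..TT
  ...FT
  F.FFT
  TFF.F
  TF...
Step 3: 5 trees catch fire, 9 burn out
  ...FT
  ....F
  ....F
  F....
  F....
Step 4: 1 trees catch fire, 5 burn out
  ....F
  .....
  .....
  .....
  .....
Step 5: 0 trees catch fire, 1 burn out
  .....
  .....
  .....
  .....
  .....
Step 6: 0 trees catch fire, 0 burn out
  .....
  .....
  .....
  .....
  .....

.....
.....
.....
.....
.....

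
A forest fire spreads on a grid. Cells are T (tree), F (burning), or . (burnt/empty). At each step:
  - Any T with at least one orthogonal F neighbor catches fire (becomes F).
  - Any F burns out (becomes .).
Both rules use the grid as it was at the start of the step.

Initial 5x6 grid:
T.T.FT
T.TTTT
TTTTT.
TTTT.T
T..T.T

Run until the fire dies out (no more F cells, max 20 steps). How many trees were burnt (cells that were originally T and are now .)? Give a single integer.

Step 1: +2 fires, +1 burnt (F count now 2)
Step 2: +3 fires, +2 burnt (F count now 3)
Step 3: +2 fires, +3 burnt (F count now 2)
Step 4: +3 fires, +2 burnt (F count now 3)
Step 5: +3 fires, +3 burnt (F count now 3)
Step 6: +2 fires, +3 burnt (F count now 2)
Step 7: +2 fires, +2 burnt (F count now 2)
Step 8: +2 fires, +2 burnt (F count now 2)
Step 9: +0 fires, +2 burnt (F count now 0)
Fire out after step 9
Initially T: 21, now '.': 28
Total burnt (originally-T cells now '.'): 19

Answer: 19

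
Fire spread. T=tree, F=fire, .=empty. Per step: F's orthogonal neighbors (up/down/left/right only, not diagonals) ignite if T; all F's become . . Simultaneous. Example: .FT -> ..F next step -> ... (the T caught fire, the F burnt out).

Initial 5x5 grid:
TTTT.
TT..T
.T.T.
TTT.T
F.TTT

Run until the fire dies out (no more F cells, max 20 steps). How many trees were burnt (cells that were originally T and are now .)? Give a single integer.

Answer: 14

Derivation:
Step 1: +1 fires, +1 burnt (F count now 1)
Step 2: +1 fires, +1 burnt (F count now 1)
Step 3: +2 fires, +1 burnt (F count now 2)
Step 4: +2 fires, +2 burnt (F count now 2)
Step 5: +3 fires, +2 burnt (F count now 3)
Step 6: +3 fires, +3 burnt (F count now 3)
Step 7: +2 fires, +3 burnt (F count now 2)
Step 8: +0 fires, +2 burnt (F count now 0)
Fire out after step 8
Initially T: 16, now '.': 23
Total burnt (originally-T cells now '.'): 14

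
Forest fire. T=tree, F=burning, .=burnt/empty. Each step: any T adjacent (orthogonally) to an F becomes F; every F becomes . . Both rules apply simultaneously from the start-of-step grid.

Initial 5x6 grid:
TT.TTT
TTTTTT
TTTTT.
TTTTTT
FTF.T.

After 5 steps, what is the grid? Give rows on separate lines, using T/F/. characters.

Step 1: 3 trees catch fire, 2 burn out
  TT.TTT
  TTTTTT
  TTTTT.
  FTFTTT
  .F..T.
Step 2: 4 trees catch fire, 3 burn out
  TT.TTT
  TTTTTT
  FTFTT.
  .F.FTT
  ....T.
Step 3: 5 trees catch fire, 4 burn out
  TT.TTT
  FTFTTT
  .F.FT.
  ....FT
  ....T.
Step 4: 6 trees catch fire, 5 burn out
  FT.TTT
  .F.FTT
  ....F.
  .....F
  ....F.
Step 5: 3 trees catch fire, 6 burn out
  .F.FTT
  ....FT
  ......
  ......
  ......

.F.FTT
....FT
......
......
......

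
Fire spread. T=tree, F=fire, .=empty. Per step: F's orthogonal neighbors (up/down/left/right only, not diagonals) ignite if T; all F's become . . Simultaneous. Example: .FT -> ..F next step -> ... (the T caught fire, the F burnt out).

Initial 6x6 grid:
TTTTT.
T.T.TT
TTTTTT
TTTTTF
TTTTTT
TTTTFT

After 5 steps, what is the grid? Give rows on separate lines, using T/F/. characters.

Step 1: 6 trees catch fire, 2 burn out
  TTTTT.
  T.T.TT
  TTTTTF
  TTTTF.
  TTTTFF
  TTTF.F
Step 2: 5 trees catch fire, 6 burn out
  TTTTT.
  T.T.TF
  TTTTF.
  TTTF..
  TTTF..
  TTF...
Step 3: 5 trees catch fire, 5 burn out
  TTTTT.
  T.T.F.
  TTTF..
  TTF...
  TTF...
  TF....
Step 4: 5 trees catch fire, 5 burn out
  TTTTF.
  T.T...
  TTF...
  TF....
  TF....
  F.....
Step 5: 5 trees catch fire, 5 burn out
  TTTF..
  T.F...
  TF....
  F.....
  F.....
  ......

TTTF..
T.F...
TF....
F.....
F.....
......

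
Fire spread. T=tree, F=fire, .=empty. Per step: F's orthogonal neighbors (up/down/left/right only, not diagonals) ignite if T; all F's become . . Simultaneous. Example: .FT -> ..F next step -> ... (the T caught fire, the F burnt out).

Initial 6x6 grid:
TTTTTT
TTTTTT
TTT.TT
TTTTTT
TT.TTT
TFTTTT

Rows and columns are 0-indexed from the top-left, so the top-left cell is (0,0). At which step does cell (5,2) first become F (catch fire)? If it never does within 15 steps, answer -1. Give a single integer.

Step 1: cell (5,2)='F' (+3 fires, +1 burnt)
  -> target ignites at step 1
Step 2: cell (5,2)='.' (+3 fires, +3 burnt)
Step 3: cell (5,2)='.' (+5 fires, +3 burnt)
Step 4: cell (5,2)='.' (+6 fires, +5 burnt)
Step 5: cell (5,2)='.' (+5 fires, +6 burnt)
Step 6: cell (5,2)='.' (+5 fires, +5 burnt)
Step 7: cell (5,2)='.' (+3 fires, +5 burnt)
Step 8: cell (5,2)='.' (+2 fires, +3 burnt)
Step 9: cell (5,2)='.' (+1 fires, +2 burnt)
Step 10: cell (5,2)='.' (+0 fires, +1 burnt)
  fire out at step 10

1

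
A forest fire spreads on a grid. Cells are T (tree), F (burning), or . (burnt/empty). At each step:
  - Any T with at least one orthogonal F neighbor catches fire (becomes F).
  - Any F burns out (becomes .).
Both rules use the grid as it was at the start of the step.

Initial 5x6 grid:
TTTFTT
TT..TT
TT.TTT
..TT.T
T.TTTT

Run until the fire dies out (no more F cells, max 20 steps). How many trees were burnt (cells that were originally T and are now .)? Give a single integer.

Step 1: +2 fires, +1 burnt (F count now 2)
Step 2: +3 fires, +2 burnt (F count now 3)
Step 3: +4 fires, +3 burnt (F count now 4)
Step 4: +4 fires, +4 burnt (F count now 4)
Step 5: +3 fires, +4 burnt (F count now 3)
Step 6: +3 fires, +3 burnt (F count now 3)
Step 7: +2 fires, +3 burnt (F count now 2)
Step 8: +0 fires, +2 burnt (F count now 0)
Fire out after step 8
Initially T: 22, now '.': 29
Total burnt (originally-T cells now '.'): 21

Answer: 21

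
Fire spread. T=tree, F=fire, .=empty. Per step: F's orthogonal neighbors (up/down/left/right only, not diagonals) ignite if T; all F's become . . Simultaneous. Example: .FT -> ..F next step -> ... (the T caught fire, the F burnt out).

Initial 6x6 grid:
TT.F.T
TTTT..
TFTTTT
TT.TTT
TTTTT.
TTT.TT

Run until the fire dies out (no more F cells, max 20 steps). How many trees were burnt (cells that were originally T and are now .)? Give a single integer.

Answer: 26

Derivation:
Step 1: +5 fires, +2 burnt (F count now 5)
Step 2: +6 fires, +5 burnt (F count now 6)
Step 3: +6 fires, +6 burnt (F count now 6)
Step 4: +5 fires, +6 burnt (F count now 5)
Step 5: +2 fires, +5 burnt (F count now 2)
Step 6: +1 fires, +2 burnt (F count now 1)
Step 7: +1 fires, +1 burnt (F count now 1)
Step 8: +0 fires, +1 burnt (F count now 0)
Fire out after step 8
Initially T: 27, now '.': 35
Total burnt (originally-T cells now '.'): 26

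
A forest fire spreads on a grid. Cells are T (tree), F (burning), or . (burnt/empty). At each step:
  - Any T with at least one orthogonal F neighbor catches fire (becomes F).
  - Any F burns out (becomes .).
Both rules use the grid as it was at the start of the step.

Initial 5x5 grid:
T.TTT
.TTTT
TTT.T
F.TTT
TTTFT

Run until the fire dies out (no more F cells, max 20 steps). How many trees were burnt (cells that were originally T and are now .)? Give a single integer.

Step 1: +5 fires, +2 burnt (F count now 5)
Step 2: +4 fires, +5 burnt (F count now 4)
Step 3: +3 fires, +4 burnt (F count now 3)
Step 4: +2 fires, +3 burnt (F count now 2)
Step 5: +3 fires, +2 burnt (F count now 3)
Step 6: +1 fires, +3 burnt (F count now 1)
Step 7: +0 fires, +1 burnt (F count now 0)
Fire out after step 7
Initially T: 19, now '.': 24
Total burnt (originally-T cells now '.'): 18

Answer: 18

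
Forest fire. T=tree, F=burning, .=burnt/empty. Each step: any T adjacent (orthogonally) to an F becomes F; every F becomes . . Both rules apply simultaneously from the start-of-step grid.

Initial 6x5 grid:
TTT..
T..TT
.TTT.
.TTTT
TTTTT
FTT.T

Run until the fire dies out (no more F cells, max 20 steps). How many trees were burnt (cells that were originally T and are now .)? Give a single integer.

Answer: 17

Derivation:
Step 1: +2 fires, +1 burnt (F count now 2)
Step 2: +2 fires, +2 burnt (F count now 2)
Step 3: +2 fires, +2 burnt (F count now 2)
Step 4: +3 fires, +2 burnt (F count now 3)
Step 5: +3 fires, +3 burnt (F count now 3)
Step 6: +3 fires, +3 burnt (F count now 3)
Step 7: +1 fires, +3 burnt (F count now 1)
Step 8: +1 fires, +1 burnt (F count now 1)
Step 9: +0 fires, +1 burnt (F count now 0)
Fire out after step 9
Initially T: 21, now '.': 26
Total burnt (originally-T cells now '.'): 17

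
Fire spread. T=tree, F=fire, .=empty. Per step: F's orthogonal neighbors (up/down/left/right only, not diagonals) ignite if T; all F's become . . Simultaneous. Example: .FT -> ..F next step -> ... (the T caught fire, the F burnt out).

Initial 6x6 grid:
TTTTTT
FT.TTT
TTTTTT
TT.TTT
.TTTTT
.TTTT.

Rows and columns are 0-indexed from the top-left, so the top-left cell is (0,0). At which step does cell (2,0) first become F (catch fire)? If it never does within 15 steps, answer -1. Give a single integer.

Step 1: cell (2,0)='F' (+3 fires, +1 burnt)
  -> target ignites at step 1
Step 2: cell (2,0)='.' (+3 fires, +3 burnt)
Step 3: cell (2,0)='.' (+3 fires, +3 burnt)
Step 4: cell (2,0)='.' (+3 fires, +3 burnt)
Step 5: cell (2,0)='.' (+6 fires, +3 burnt)
Step 6: cell (2,0)='.' (+6 fires, +6 burnt)
Step 7: cell (2,0)='.' (+4 fires, +6 burnt)
Step 8: cell (2,0)='.' (+2 fires, +4 burnt)
Step 9: cell (2,0)='.' (+0 fires, +2 burnt)
  fire out at step 9

1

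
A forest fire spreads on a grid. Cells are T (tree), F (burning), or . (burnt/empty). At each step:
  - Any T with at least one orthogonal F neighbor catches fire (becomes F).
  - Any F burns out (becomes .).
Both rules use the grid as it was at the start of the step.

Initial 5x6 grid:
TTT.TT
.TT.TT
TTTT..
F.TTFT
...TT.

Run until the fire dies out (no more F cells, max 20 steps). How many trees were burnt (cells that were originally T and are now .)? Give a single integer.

Answer: 14

Derivation:
Step 1: +4 fires, +2 burnt (F count now 4)
Step 2: +4 fires, +4 burnt (F count now 4)
Step 3: +2 fires, +4 burnt (F count now 2)
Step 4: +2 fires, +2 burnt (F count now 2)
Step 5: +2 fires, +2 burnt (F count now 2)
Step 6: +0 fires, +2 burnt (F count now 0)
Fire out after step 6
Initially T: 18, now '.': 26
Total burnt (originally-T cells now '.'): 14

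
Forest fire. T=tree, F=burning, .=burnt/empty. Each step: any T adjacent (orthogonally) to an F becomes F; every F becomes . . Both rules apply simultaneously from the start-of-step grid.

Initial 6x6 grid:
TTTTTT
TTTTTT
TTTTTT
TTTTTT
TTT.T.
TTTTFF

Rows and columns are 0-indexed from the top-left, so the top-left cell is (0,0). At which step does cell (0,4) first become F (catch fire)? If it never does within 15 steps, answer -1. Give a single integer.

Step 1: cell (0,4)='T' (+2 fires, +2 burnt)
Step 2: cell (0,4)='T' (+2 fires, +2 burnt)
Step 3: cell (0,4)='T' (+5 fires, +2 burnt)
Step 4: cell (0,4)='T' (+6 fires, +5 burnt)
Step 5: cell (0,4)='F' (+6 fires, +6 burnt)
  -> target ignites at step 5
Step 6: cell (0,4)='.' (+5 fires, +6 burnt)
Step 7: cell (0,4)='.' (+3 fires, +5 burnt)
Step 8: cell (0,4)='.' (+2 fires, +3 burnt)
Step 9: cell (0,4)='.' (+1 fires, +2 burnt)
Step 10: cell (0,4)='.' (+0 fires, +1 burnt)
  fire out at step 10

5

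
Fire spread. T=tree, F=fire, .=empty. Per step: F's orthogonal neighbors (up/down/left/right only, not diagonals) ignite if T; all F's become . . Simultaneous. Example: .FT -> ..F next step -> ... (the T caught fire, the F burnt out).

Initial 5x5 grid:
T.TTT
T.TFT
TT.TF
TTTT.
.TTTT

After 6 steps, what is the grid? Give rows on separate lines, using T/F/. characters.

Step 1: 4 trees catch fire, 2 burn out
  T.TFT
  T.F.F
  TT.F.
  TTTT.
  .TTTT
Step 2: 3 trees catch fire, 4 burn out
  T.F.F
  T....
  TT...
  TTTF.
  .TTTT
Step 3: 2 trees catch fire, 3 burn out
  T....
  T....
  TT...
  TTF..
  .TTFT
Step 4: 3 trees catch fire, 2 burn out
  T....
  T....
  TT...
  TF...
  .TF.F
Step 5: 3 trees catch fire, 3 burn out
  T....
  T....
  TF...
  F....
  .F...
Step 6: 1 trees catch fire, 3 burn out
  T....
  T....
  F....
  .....
  .....

T....
T....
F....
.....
.....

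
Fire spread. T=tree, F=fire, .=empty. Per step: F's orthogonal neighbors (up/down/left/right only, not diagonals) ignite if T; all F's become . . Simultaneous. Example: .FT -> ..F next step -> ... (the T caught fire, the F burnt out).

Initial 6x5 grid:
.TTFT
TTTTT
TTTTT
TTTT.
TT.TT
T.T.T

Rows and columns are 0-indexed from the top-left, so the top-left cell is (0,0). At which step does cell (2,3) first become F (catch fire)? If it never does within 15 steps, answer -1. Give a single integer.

Step 1: cell (2,3)='T' (+3 fires, +1 burnt)
Step 2: cell (2,3)='F' (+4 fires, +3 burnt)
  -> target ignites at step 2
Step 3: cell (2,3)='.' (+4 fires, +4 burnt)
Step 4: cell (2,3)='.' (+4 fires, +4 burnt)
Step 5: cell (2,3)='.' (+3 fires, +4 burnt)
Step 6: cell (2,3)='.' (+3 fires, +3 burnt)
Step 7: cell (2,3)='.' (+1 fires, +3 burnt)
Step 8: cell (2,3)='.' (+1 fires, +1 burnt)
Step 9: cell (2,3)='.' (+0 fires, +1 burnt)
  fire out at step 9

2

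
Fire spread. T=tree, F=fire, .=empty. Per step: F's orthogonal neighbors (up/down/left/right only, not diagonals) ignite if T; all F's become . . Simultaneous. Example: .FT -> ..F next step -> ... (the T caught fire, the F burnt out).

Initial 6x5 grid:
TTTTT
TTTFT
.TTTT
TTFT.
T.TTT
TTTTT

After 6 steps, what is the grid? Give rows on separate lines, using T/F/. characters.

Step 1: 8 trees catch fire, 2 burn out
  TTTFT
  TTF.F
  .TFFT
  TF.F.
  T.FTT
  TTTTT
Step 2: 8 trees catch fire, 8 burn out
  TTF.F
  TF...
  .F..F
  F....
  T..FT
  TTFTT
Step 3: 6 trees catch fire, 8 burn out
  TF...
  F....
  .....
  .....
  F...F
  TF.FT
Step 4: 3 trees catch fire, 6 burn out
  F....
  .....
  .....
  .....
  .....
  F...F
Step 5: 0 trees catch fire, 3 burn out
  .....
  .....
  .....
  .....
  .....
  .....
Step 6: 0 trees catch fire, 0 burn out
  .....
  .....
  .....
  .....
  .....
  .....

.....
.....
.....
.....
.....
.....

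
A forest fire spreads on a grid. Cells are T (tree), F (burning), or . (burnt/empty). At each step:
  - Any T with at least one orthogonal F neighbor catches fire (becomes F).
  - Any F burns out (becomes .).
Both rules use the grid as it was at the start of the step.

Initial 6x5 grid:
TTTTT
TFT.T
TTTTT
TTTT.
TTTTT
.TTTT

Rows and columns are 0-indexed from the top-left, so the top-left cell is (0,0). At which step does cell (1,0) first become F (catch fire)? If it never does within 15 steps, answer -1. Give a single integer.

Step 1: cell (1,0)='F' (+4 fires, +1 burnt)
  -> target ignites at step 1
Step 2: cell (1,0)='.' (+5 fires, +4 burnt)
Step 3: cell (1,0)='.' (+5 fires, +5 burnt)
Step 4: cell (1,0)='.' (+6 fires, +5 burnt)
Step 5: cell (1,0)='.' (+3 fires, +6 burnt)
Step 6: cell (1,0)='.' (+2 fires, +3 burnt)
Step 7: cell (1,0)='.' (+1 fires, +2 burnt)
Step 8: cell (1,0)='.' (+0 fires, +1 burnt)
  fire out at step 8

1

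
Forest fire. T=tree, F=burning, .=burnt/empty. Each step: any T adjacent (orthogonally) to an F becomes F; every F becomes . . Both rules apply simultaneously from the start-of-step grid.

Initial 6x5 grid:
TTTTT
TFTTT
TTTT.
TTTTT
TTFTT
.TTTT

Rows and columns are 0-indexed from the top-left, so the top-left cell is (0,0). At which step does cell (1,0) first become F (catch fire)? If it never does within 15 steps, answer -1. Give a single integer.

Step 1: cell (1,0)='F' (+8 fires, +2 burnt)
  -> target ignites at step 1
Step 2: cell (1,0)='.' (+11 fires, +8 burnt)
Step 3: cell (1,0)='.' (+6 fires, +11 burnt)
Step 4: cell (1,0)='.' (+1 fires, +6 burnt)
Step 5: cell (1,0)='.' (+0 fires, +1 burnt)
  fire out at step 5

1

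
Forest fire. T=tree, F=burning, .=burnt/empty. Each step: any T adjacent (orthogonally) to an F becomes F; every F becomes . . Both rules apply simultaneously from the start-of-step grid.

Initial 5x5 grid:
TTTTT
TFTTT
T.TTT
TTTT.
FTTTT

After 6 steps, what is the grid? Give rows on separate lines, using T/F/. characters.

Step 1: 5 trees catch fire, 2 burn out
  TFTTT
  F.FTT
  T.TTT
  FTTT.
  .FTTT
Step 2: 7 trees catch fire, 5 burn out
  F.FTT
  ...FT
  F.FTT
  .FTT.
  ..FTT
Step 3: 5 trees catch fire, 7 burn out
  ...FT
  ....F
  ...FT
  ..FT.
  ...FT
Step 4: 4 trees catch fire, 5 burn out
  ....F
  .....
  ....F
  ...F.
  ....F
Step 5: 0 trees catch fire, 4 burn out
  .....
  .....
  .....
  .....
  .....
Step 6: 0 trees catch fire, 0 burn out
  .....
  .....
  .....
  .....
  .....

.....
.....
.....
.....
.....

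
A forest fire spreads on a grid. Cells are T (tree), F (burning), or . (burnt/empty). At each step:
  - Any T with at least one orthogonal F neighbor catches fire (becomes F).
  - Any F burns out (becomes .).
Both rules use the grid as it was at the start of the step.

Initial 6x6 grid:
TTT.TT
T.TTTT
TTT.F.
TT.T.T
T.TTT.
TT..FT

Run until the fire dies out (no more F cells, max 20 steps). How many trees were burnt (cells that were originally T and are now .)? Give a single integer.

Answer: 23

Derivation:
Step 1: +3 fires, +2 burnt (F count now 3)
Step 2: +4 fires, +3 burnt (F count now 4)
Step 3: +4 fires, +4 burnt (F count now 4)
Step 4: +2 fires, +4 burnt (F count now 2)
Step 5: +2 fires, +2 burnt (F count now 2)
Step 6: +3 fires, +2 burnt (F count now 3)
Step 7: +2 fires, +3 burnt (F count now 2)
Step 8: +1 fires, +2 burnt (F count now 1)
Step 9: +1 fires, +1 burnt (F count now 1)
Step 10: +1 fires, +1 burnt (F count now 1)
Step 11: +0 fires, +1 burnt (F count now 0)
Fire out after step 11
Initially T: 24, now '.': 35
Total burnt (originally-T cells now '.'): 23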